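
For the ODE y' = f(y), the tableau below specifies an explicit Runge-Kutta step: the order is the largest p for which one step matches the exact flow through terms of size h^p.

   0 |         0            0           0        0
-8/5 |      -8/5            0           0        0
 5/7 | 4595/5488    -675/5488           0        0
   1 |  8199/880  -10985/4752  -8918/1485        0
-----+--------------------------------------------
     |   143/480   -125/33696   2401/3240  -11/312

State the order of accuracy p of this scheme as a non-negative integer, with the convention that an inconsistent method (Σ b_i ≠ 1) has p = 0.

b = (143/480, -125/33696, 2401/3240, -11/312)
c = (0, -8/5, 5/7, 1)
Ac = (0, 0, 135/686, -13/22)
Σ b_i: 143/480·1 + (-125/33696)·1 + 2401/3240·1 + (-11/312)·1 = 1 ✓
b·c: (-125/33696)·(-8/5) + 2401/3240·5/7 + (-11/312)·1 = 1/2 ✓
b·c²: (-125/33696)·64/25 + 2401/3240·25/49 + (-11/312)·1 = 1/3 ✓
b·Ac: 2401/3240·135/686 + (-11/312)·(-13/22) = 1/6 ✓
b·c³: (-125/33696)·(-512/125) + 2401/3240·125/343 + (-11/312)·1 = 1/4 ✓
b·(c∘Ac): 2401/3240·675/4802 + (-11/312)·(-13/22) = 1/8 ✓
b·Ac²: 2401/3240·(-108/343) + (-11/312)·(-494/55) = 1/12 ✓
b·A²c: (-11/312)·(-13/11) = 1/24 ✓; 4 stages ⇒ order 4.

4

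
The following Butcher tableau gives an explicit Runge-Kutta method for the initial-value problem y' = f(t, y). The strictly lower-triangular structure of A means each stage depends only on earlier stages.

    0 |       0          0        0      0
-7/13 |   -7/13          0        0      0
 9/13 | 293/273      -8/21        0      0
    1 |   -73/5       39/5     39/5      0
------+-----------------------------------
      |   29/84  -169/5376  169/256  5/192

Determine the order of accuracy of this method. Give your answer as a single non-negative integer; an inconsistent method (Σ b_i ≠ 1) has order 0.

b = (29/84, -169/5376, 169/256, 5/192)
c = (0, -7/13, 9/13, 1)
Ac = (0, 0, 8/39, 6/5)
Σ b_i: 29/84·1 + (-169/5376)·1 + 169/256·1 + 5/192·1 = 1 ✓
b·c: (-169/5376)·(-7/13) + 169/256·9/13 + 5/192·1 = 1/2 ✓
b·c²: (-169/5376)·49/169 + 169/256·81/169 + 5/192·1 = 1/3 ✓
b·Ac: 169/256·8/39 + 5/192·6/5 = 1/6 ✓
b·c³: (-169/5376)·(-343/2197) + 169/256·729/2197 + 5/192·1 = 1/4 ✓
b·(c∘Ac): 169/256·24/169 + 5/192·6/5 = 1/8 ✓
b·Ac²: 169/256·(-56/507) + 5/192·6 = 1/12 ✓
b·A²c: 5/192·8/5 = 1/24 ✓; 4 stages ⇒ order 4.

4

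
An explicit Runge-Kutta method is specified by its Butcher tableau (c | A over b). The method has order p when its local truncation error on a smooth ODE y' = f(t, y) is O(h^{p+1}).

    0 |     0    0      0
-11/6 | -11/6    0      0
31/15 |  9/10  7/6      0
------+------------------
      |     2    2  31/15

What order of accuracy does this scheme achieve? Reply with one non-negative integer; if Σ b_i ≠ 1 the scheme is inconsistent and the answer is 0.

0

b = (2, 2, 31/15)
c = (0, -11/6, 31/15)
Ac = (0, 0, -77/36)
Σ b_i: 2·1 + 2·1 + 31/15·1 = 91/15 ≠ 1 ⇒ order 0.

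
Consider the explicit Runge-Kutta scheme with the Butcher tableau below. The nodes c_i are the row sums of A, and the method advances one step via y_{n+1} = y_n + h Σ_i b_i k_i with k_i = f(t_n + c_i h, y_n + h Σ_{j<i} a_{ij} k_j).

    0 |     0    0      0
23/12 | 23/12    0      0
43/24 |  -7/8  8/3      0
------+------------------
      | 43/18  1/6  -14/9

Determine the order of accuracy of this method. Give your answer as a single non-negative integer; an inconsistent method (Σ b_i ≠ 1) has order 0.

1

b = (43/18, 1/6, -14/9)
c = (0, 23/12, 43/24)
Ac = (0, 0, 46/9)
Σ b_i: 43/18·1 + 1/6·1 + (-14/9)·1 = 1 ✓
b·c: 1/6·23/12 + (-14/9)·43/24 = -533/216 ≠ 1/2 ⇒ order 1.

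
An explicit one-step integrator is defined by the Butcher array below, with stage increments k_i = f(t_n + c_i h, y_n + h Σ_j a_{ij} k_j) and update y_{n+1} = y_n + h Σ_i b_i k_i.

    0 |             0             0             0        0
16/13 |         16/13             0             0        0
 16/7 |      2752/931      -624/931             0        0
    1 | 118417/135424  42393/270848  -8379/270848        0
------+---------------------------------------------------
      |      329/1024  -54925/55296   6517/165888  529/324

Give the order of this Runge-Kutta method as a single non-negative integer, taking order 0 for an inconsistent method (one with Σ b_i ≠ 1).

4

b = (329/1024, -54925/55296, 6517/165888, 529/324)
c = (0, 16/13, 16/7, 1)
Ac = (0, 0, -768/931, 129/1058)
Σ b_i: 329/1024·1 + (-54925/55296)·1 + 6517/165888·1 + 529/324·1 = 1 ✓
b·c: (-54925/55296)·16/13 + 6517/165888·16/7 + 529/324·1 = 1/2 ✓
b·c²: (-54925/55296)·256/169 + 6517/165888·256/49 + 529/324·1 = 1/3 ✓
b·Ac: 6517/165888·(-768/931) + 529/324·129/1058 = 1/6 ✓
b·c³: (-54925/55296)·4096/2197 + 6517/165888·4096/343 + 529/324·1 = 1/4 ✓
b·(c∘Ac): 6517/165888·(-12288/6517) + 529/324·129/1058 = 1/8 ✓
b·Ac²: 6517/165888·(-12288/12103) + 529/324·519/6877 = 1/12 ✓
b·A²c: 529/324·27/1058 = 1/24 ✓; 4 stages ⇒ order 4.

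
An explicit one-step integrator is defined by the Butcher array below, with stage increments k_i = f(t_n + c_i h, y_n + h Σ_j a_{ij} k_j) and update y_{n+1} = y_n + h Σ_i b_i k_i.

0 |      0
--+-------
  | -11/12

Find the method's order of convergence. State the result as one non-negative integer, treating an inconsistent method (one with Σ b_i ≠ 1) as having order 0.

0

b = (-11/12)
c = (0)
Σ b_i: (-11/12)·1 = -11/12 ≠ 1 ⇒ order 0.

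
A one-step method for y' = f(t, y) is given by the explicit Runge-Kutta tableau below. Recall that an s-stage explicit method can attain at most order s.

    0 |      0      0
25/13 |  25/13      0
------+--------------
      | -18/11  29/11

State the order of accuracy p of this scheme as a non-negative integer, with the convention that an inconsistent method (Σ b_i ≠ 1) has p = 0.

1

b = (-18/11, 29/11)
c = (0, 25/13)
Σ b_i: (-18/11)·1 + 29/11·1 = 1 ✓
b·c: 29/11·25/13 = 725/143 ≠ 1/2 ⇒ order 1.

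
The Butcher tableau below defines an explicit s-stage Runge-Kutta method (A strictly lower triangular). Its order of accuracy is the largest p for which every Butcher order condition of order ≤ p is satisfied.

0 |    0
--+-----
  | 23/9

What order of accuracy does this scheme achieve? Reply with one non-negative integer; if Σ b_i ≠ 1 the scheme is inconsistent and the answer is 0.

0

b = (23/9)
c = (0)
Σ b_i: 23/9·1 = 23/9 ≠ 1 ⇒ order 0.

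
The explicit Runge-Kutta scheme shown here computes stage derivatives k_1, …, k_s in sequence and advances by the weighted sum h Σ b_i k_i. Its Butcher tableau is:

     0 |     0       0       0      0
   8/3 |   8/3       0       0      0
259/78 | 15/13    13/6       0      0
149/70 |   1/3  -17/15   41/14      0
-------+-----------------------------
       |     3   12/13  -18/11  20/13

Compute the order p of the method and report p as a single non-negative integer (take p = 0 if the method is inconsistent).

b = (3, 12/13, -18/11, 20/13)
c = (0, 8/3, 259/78, 149/70)
Ac = (0, 0, 52/9, 15683/2340)
Σ b_i: 3·1 + 12/13·1 + (-18/11)·1 + 20/13·1 = 547/143 ≠ 1 ⇒ order 0.

0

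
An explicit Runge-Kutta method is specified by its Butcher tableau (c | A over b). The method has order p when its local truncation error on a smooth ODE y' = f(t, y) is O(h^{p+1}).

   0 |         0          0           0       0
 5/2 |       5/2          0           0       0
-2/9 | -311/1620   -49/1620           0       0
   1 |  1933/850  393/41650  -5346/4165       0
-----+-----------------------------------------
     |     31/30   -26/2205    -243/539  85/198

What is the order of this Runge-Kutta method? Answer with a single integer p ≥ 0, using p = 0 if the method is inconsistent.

b = (31/30, -26/2205, -243/539, 85/198)
c = (0, 5/2, -2/9, 1)
Ac = (0, 0, -49/648, 21/68)
Σ b_i: 31/30·1 + (-26/2205)·1 + (-243/539)·1 + 85/198·1 = 1 ✓
b·c: (-26/2205)·5/2 + (-243/539)·(-2/9) + 85/198·1 = 1/2 ✓
b·c²: (-26/2205)·25/4 + (-243/539)·4/81 + 85/198·1 = 1/3 ✓
b·Ac: (-243/539)·(-49/648) + 85/198·21/68 = 1/6 ✓
b·c³: (-26/2205)·125/8 + (-243/539)·(-8/729) + 85/198·1 = 1/4 ✓
b·(c∘Ac): (-243/539)·49/2916 + 85/198·21/68 = 1/8 ✓
b·Ac²: (-243/539)·(-245/1296) + 85/198·(-3/680) = 1/12 ✓
b·A²c: 85/198·33/340 = 1/24 ✓; 4 stages ⇒ order 4.

4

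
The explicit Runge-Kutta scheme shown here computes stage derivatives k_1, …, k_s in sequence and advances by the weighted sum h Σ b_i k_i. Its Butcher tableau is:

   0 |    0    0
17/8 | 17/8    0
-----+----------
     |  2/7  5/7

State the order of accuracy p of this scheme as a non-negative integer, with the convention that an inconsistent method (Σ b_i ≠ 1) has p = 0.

b = (2/7, 5/7)
c = (0, 17/8)
Σ b_i: 2/7·1 + 5/7·1 = 1 ✓
b·c: 5/7·17/8 = 85/56 ≠ 1/2 ⇒ order 1.

1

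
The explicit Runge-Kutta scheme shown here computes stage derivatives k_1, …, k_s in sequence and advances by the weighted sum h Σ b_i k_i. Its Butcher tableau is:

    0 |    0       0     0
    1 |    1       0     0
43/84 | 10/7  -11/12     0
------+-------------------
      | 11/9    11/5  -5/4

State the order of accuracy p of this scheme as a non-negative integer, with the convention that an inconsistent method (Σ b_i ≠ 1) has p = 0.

0

b = (11/9, 11/5, -5/4)
c = (0, 1, 43/84)
Ac = (0, 0, -11/12)
Σ b_i: 11/9·1 + 11/5·1 + (-5/4)·1 = 391/180 ≠ 1 ⇒ order 0.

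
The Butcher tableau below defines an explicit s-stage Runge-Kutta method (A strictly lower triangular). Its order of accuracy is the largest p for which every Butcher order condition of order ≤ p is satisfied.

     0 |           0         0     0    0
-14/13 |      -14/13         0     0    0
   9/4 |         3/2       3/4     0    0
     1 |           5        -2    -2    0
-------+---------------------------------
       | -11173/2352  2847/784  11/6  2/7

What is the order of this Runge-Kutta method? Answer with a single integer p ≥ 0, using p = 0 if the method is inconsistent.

2

b = (-11173/2352, 2847/784, 11/6, 2/7)
c = (0, -14/13, 9/4, 1)
Ac = (0, 0, -21/26, -61/26)
Σ b_i: (-11173/2352)·1 + 2847/784·1 + 11/6·1 + 2/7·1 = 1 ✓
b·c: 2847/784·(-14/13) + 11/6·9/4 + 2/7·1 = 1/2 ✓
b·c²: 2847/784·196/169 + 11/6·81/16 + 2/7·1 = 40123/2912 ≠ 1/3 ⇒ order 2.
b·Ac: 11/6·(-21/26) + 2/7·(-61/26) = -783/364 ≠ 1/6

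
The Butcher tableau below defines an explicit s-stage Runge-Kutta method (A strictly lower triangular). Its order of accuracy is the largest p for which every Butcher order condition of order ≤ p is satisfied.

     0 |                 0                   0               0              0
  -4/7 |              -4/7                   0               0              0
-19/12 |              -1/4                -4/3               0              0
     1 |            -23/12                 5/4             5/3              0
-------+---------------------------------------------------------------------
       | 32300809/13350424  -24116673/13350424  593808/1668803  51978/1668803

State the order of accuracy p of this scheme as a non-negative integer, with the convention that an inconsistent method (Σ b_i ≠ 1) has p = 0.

b = (32300809/13350424, -24116673/13350424, 593808/1668803, 51978/1668803)
c = (0, -4/7, -19/12, 1)
Ac = (0, 0, 16/21, -845/252)
Σ b_i: 32300809/13350424·1 + (-24116673/13350424)·1 + 593808/1668803·1 + 51978/1668803·1 = 1 ✓
b·c: (-24116673/13350424)·(-4/7) + 593808/1668803·(-19/12) + 51978/1668803·1 = 1/2 ✓
b·c²: (-24116673/13350424)·16/49 + 593808/1668803·361/144 + 51978/1668803·1 = 1/3 ✓
b·Ac: 593808/1668803·16/21 + 51978/1668803·(-845/252) = 1/6 ✓
b·c³: (-24116673/13350424)·(-64/343) + 593808/1668803·(-6859/1728) + 51978/1668803·1 = -62731913/60076908 ≠ 1/4 ⇒ order 3.
b·(c∘Ac): 593808/1668803·(-76/63) + 51978/1668803·(-845/252) = -37406507/70089726 ≠ 1/8
b·Ac²: 593808/1668803·(-64/147) + 51978/1668803·97085/21168 = -10148819/841076712 ≠ 1/12
b·A²c: 51978/1668803·80/63 = 1386080/35044863 ≠ 1/24

3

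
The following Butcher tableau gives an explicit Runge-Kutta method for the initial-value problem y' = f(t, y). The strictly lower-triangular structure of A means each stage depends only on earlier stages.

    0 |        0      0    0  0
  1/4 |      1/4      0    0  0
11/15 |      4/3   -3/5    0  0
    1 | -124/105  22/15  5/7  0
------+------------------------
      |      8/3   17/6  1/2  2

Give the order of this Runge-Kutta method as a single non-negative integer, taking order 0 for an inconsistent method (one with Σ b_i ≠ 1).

b = (8/3, 17/6, 1/2, 2)
c = (0, 1/4, 11/15, 1)
Ac = (0, 0, -3/20, 187/210)
Σ b_i: 8/3·1 + 17/6·1 + 1/2·1 + 2·1 = 8 ≠ 1 ⇒ order 0.

0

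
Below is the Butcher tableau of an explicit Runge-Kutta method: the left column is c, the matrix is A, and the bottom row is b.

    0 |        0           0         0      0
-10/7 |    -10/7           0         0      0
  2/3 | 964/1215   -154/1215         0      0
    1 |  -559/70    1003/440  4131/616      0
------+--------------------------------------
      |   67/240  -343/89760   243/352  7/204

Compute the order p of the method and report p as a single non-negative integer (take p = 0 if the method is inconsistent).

4

b = (67/240, -343/89760, 243/352, 7/204)
c = (0, -10/7, 2/3, 1)
Ac = (0, 0, 44/243, 17/14)
Σ b_i: 67/240·1 + (-343/89760)·1 + 243/352·1 + 7/204·1 = 1 ✓
b·c: (-343/89760)·(-10/7) + 243/352·2/3 + 7/204·1 = 1/2 ✓
b·c²: (-343/89760)·100/49 + 243/352·4/9 + 7/204·1 = 1/3 ✓
b·Ac: 243/352·44/243 + 7/204·17/14 = 1/6 ✓
b·c³: (-343/89760)·(-1000/343) + 243/352·8/27 + 7/204·1 = 1/4 ✓
b·(c∘Ac): 243/352·88/729 + 7/204·17/14 = 1/8 ✓
b·Ac²: 243/352·(-440/1701) + 7/204·374/49 = 1/12 ✓
b·A²c: 7/204·17/14 = 1/24 ✓; 4 stages ⇒ order 4.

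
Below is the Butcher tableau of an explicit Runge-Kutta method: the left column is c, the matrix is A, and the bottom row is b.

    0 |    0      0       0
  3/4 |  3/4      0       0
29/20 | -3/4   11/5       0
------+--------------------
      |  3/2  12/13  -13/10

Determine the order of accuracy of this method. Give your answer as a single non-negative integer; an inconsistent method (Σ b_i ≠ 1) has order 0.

0

b = (3/2, 12/13, -13/10)
c = (0, 3/4, 29/20)
Ac = (0, 0, 33/20)
Σ b_i: 3/2·1 + 12/13·1 + (-13/10)·1 = 73/65 ≠ 1 ⇒ order 0.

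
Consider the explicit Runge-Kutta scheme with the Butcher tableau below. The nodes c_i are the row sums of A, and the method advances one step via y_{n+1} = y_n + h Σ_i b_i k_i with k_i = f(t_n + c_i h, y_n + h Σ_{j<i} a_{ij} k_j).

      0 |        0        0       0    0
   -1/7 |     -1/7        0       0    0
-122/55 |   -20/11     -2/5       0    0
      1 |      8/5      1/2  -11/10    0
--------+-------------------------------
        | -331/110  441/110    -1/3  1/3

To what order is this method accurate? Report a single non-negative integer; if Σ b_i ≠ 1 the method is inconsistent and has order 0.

2

b = (-331/110, 441/110, -1/3, 1/3)
c = (0, -1/7, -122/55, 1)
Ac = (0, 0, 2/35, 829/350)
Σ b_i: (-331/110)·1 + 441/110·1 + (-1/3)·1 + 1/3·1 = 1 ✓
b·c: 441/110·(-1/7) + (-1/3)·(-122/55) + 1/3·1 = 1/2 ✓
b·c²: 441/110·1/49 + (-1/3)·14884/3025 + 1/3·1 = -7411/6050 ≠ 1/3 ⇒ order 2.
b·Ac: (-1/3)·2/35 + 1/3·829/350 = 809/1050 ≠ 1/6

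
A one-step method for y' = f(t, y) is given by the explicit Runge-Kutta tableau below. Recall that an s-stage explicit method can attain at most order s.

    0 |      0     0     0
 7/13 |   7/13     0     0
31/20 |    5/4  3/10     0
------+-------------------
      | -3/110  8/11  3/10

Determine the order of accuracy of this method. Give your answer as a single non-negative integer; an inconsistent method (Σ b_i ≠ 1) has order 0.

b = (-3/110, 8/11, 3/10)
c = (0, 7/13, 31/20)
Ac = (0, 0, 21/130)
Σ b_i: (-3/110)·1 + 8/11·1 + 3/10·1 = 1 ✓
b·c: 8/11·7/13 + 3/10·31/20 = 24499/28600 ≠ 1/2 ⇒ order 1.

1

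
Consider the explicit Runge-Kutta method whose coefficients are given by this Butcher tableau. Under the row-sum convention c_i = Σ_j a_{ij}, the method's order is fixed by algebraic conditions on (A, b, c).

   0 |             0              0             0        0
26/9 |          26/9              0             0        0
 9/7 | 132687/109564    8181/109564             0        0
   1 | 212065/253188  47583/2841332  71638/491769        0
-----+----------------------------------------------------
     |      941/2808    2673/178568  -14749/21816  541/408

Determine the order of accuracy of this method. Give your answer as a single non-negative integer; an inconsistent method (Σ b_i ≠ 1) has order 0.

b = (941/2808, 2673/178568, -14749/21816, 541/408)
c = (0, 26/9, 9/7, 1)
Ac = (0, 0, 909/4214, 255/1082)
Σ b_i: 941/2808·1 + 2673/178568·1 + (-14749/21816)·1 + 541/408·1 = 1 ✓
b·c: 2673/178568·26/9 + (-14749/21816)·9/7 + 541/408·1 = 1/2 ✓
b·c²: 2673/178568·676/81 + (-14749/21816)·81/49 + 541/408·1 = 1/3 ✓
b·Ac: (-14749/21816)·909/4214 + 541/408·255/1082 = 1/6 ✓
b·c³: 2673/178568·17576/729 + (-14749/21816)·729/343 + 541/408·1 = 1/4 ✓
b·(c∘Ac): (-14749/21816)·8181/29498 + 541/408·255/1082 = 1/8 ✓
b·Ac²: (-14749/21816)·1313/2107 + 541/408·1853/4869 = 1/12 ✓
b·A²c: 541/408·17/541 = 1/24 ✓; 4 stages ⇒ order 4.

4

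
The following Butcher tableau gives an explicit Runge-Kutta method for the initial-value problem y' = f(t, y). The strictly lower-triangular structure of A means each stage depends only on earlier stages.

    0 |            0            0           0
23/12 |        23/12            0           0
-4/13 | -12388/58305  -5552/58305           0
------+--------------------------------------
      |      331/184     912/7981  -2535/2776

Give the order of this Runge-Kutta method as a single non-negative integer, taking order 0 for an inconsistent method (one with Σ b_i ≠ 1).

3

b = (331/184, 912/7981, -2535/2776)
c = (0, 23/12, -4/13)
Ac = (0, 0, -1388/7605)
Σ b_i: 331/184·1 + 912/7981·1 + (-2535/2776)·1 = 1 ✓
b·c: 912/7981·23/12 + (-2535/2776)·(-4/13) = 1/2 ✓
b·c²: 912/7981·529/144 + (-2535/2776)·16/169 = 1/3 ✓
b·Ac: (-2535/2776)·(-1388/7605) = 1/6 ✓; 3 stages ⇒ order 3.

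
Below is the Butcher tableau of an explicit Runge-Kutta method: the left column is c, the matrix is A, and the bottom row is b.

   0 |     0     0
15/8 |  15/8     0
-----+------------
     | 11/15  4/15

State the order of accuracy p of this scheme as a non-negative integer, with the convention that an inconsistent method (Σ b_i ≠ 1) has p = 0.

b = (11/15, 4/15)
c = (0, 15/8)
Σ b_i: 11/15·1 + 4/15·1 = 1 ✓
b·c: 4/15·15/8 = 1/2 ✓; 2 stages ⇒ order 2.

2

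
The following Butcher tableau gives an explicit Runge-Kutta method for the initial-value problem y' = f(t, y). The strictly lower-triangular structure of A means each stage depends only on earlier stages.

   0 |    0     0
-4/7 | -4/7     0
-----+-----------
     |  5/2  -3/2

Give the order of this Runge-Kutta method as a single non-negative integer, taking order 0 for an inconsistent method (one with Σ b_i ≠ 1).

b = (5/2, -3/2)
c = (0, -4/7)
Σ b_i: 5/2·1 + (-3/2)·1 = 1 ✓
b·c: (-3/2)·(-4/7) = 6/7 ≠ 1/2 ⇒ order 1.

1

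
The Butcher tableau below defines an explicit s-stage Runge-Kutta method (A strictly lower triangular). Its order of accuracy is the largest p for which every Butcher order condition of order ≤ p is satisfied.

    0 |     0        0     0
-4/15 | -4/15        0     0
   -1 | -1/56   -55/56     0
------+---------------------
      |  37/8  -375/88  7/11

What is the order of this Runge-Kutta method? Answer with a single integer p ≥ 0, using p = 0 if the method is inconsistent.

3

b = (37/8, -375/88, 7/11)
c = (0, -4/15, -1)
Ac = (0, 0, 11/42)
Σ b_i: 37/8·1 + (-375/88)·1 + 7/11·1 = 1 ✓
b·c: (-375/88)·(-4/15) + 7/11·(-1) = 1/2 ✓
b·c²: (-375/88)·16/225 + 7/11·1 = 1/3 ✓
b·Ac: 7/11·11/42 = 1/6 ✓; 3 stages ⇒ order 3.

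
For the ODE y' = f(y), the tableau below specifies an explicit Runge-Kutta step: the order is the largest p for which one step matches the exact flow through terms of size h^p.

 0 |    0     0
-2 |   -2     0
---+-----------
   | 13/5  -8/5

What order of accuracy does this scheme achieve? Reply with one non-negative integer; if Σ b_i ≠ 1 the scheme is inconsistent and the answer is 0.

1

b = (13/5, -8/5)
c = (0, -2)
Σ b_i: 13/5·1 + (-8/5)·1 = 1 ✓
b·c: (-8/5)·(-2) = 16/5 ≠ 1/2 ⇒ order 1.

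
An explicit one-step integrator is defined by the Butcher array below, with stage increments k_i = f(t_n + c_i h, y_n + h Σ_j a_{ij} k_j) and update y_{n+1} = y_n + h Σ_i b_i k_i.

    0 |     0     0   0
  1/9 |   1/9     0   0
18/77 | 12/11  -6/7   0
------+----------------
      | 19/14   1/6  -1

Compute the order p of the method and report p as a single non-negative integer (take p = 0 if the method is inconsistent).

b = (19/14, 1/6, -1)
c = (0, 1/9, 18/77)
Ac = (0, 0, -2/21)
Σ b_i: 19/14·1 + 1/6·1 + (-1)·1 = 11/21 ≠ 1 ⇒ order 0.

0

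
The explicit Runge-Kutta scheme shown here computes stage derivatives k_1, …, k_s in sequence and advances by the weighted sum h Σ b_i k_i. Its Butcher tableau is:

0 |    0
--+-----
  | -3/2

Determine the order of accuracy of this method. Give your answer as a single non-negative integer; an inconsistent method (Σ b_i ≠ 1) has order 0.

0

b = (-3/2)
c = (0)
Σ b_i: (-3/2)·1 = -3/2 ≠ 1 ⇒ order 0.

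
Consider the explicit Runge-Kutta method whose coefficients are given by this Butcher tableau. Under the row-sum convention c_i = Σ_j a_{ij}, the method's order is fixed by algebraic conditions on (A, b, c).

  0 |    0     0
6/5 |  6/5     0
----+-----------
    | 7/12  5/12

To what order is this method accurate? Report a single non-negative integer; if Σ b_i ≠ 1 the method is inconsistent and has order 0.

b = (7/12, 5/12)
c = (0, 6/5)
Σ b_i: 7/12·1 + 5/12·1 = 1 ✓
b·c: 5/12·6/5 = 1/2 ✓; 2 stages ⇒ order 2.

2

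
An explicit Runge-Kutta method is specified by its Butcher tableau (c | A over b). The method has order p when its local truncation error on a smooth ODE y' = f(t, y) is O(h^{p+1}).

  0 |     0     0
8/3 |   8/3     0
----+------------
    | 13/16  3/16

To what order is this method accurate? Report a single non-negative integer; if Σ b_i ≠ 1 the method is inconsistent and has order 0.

b = (13/16, 3/16)
c = (0, 8/3)
Σ b_i: 13/16·1 + 3/16·1 = 1 ✓
b·c: 3/16·8/3 = 1/2 ✓; 2 stages ⇒ order 2.

2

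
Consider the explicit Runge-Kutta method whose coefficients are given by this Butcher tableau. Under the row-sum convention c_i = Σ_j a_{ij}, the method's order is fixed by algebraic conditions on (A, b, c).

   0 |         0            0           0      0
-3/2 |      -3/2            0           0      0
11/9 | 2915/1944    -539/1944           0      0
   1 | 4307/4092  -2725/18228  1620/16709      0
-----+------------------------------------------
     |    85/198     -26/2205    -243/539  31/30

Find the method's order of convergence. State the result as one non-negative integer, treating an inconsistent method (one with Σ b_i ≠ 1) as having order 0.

4

b = (85/198, -26/2205, -243/539, 31/30)
c = (0, -3/2, 11/9, 1)
Ac = (0, 0, 539/1296, 85/248)
Σ b_i: 85/198·1 + (-26/2205)·1 + (-243/539)·1 + 31/30·1 = 1 ✓
b·c: (-26/2205)·(-3/2) + (-243/539)·11/9 + 31/30·1 = 1/2 ✓
b·c²: (-26/2205)·9/4 + (-243/539)·121/81 + 31/30·1 = 1/3 ✓
b·Ac: (-243/539)·539/1296 + 31/30·85/248 = 1/6 ✓
b·c³: (-26/2205)·(-27/8) + (-243/539)·1331/729 + 31/30·1 = 1/4 ✓
b·(c∘Ac): (-243/539)·5929/11664 + 31/30·85/248 = 1/8 ✓
b·Ac²: (-243/539)·(-539/864) + 31/30·(-95/496) = 1/12 ✓
b·A²c: 31/30·5/124 = 1/24 ✓; 4 stages ⇒ order 4.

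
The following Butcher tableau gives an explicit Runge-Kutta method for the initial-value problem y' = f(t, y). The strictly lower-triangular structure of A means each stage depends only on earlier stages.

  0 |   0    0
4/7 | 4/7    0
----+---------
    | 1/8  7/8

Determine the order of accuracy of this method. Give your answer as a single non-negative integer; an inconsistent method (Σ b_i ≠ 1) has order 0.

b = (1/8, 7/8)
c = (0, 4/7)
Σ b_i: 1/8·1 + 7/8·1 = 1 ✓
b·c: 7/8·4/7 = 1/2 ✓; 2 stages ⇒ order 2.

2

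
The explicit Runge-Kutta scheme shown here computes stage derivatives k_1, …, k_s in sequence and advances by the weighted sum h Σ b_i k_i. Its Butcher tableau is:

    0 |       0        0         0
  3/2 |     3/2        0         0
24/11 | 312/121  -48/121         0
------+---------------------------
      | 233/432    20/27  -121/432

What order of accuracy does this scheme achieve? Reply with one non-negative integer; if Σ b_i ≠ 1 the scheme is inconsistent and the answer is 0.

b = (233/432, 20/27, -121/432)
c = (0, 3/2, 24/11)
Ac = (0, 0, -72/121)
Σ b_i: 233/432·1 + 20/27·1 + (-121/432)·1 = 1 ✓
b·c: 20/27·3/2 + (-121/432)·24/11 = 1/2 ✓
b·c²: 20/27·9/4 + (-121/432)·576/121 = 1/3 ✓
b·Ac: (-121/432)·(-72/121) = 1/6 ✓; 3 stages ⇒ order 3.

3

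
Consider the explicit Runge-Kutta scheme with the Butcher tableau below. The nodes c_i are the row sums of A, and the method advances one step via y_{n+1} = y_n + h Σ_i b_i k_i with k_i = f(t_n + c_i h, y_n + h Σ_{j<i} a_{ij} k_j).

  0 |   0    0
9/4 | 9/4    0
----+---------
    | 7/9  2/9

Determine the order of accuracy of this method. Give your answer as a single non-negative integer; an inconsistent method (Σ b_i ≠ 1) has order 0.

2

b = (7/9, 2/9)
c = (0, 9/4)
Σ b_i: 7/9·1 + 2/9·1 = 1 ✓
b·c: 2/9·9/4 = 1/2 ✓; 2 stages ⇒ order 2.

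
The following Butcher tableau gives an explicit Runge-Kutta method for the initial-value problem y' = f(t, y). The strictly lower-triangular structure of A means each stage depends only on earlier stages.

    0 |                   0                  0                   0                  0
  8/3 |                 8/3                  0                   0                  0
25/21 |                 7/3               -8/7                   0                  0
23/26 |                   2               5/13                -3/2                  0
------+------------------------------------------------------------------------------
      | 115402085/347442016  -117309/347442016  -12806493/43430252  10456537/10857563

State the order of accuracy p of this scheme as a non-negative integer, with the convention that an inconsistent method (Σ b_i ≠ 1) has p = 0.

b = (115402085/347442016, -117309/347442016, -12806493/43430252, 10456537/10857563)
c = (0, 8/3, 25/21, 23/26)
Ac = (0, 0, -64/21, -415/546)
Σ b_i: 115402085/347442016·1 + (-117309/347442016)·1 + (-12806493/43430252)·1 + 10456537/10857563·1 = 1 ✓
b·c: (-117309/347442016)·8/3 + (-12806493/43430252)·25/21 + 10456537/10857563·23/26 = 1/2 ✓
b·c²: (-117309/347442016)·64/9 + (-12806493/43430252)·625/441 + 10456537/10857563·529/676 = 1/3 ✓
b·Ac: (-12806493/43430252)·(-64/21) + 10456537/10857563·(-415/546) = 1/6 ✓
b·c³: (-117309/347442016)·512/27 + (-12806493/43430252)·15625/9261 + 10456537/10857563·12167/17576 = 3859796113/23712917592 ≠ 1/4 ⇒ order 3.
b·(c∘Ac): (-12806493/43430252)·(-1600/441) + 10456537/10857563·(-9545/14196) = 18340715/43430252 ≠ 1/8
b·Ac²: (-12806493/43430252)·(-512/63) + 10456537/10857563·6985/11466 = 4081087603/1368052938 ≠ 1/12
b·A²c: 10456537/10857563·32/7 = 47801312/10857563 ≠ 1/24

3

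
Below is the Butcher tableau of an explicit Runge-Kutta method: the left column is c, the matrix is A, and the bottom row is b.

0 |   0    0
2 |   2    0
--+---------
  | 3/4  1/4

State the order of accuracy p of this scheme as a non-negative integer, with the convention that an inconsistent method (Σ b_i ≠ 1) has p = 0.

2

b = (3/4, 1/4)
c = (0, 2)
Σ b_i: 3/4·1 + 1/4·1 = 1 ✓
b·c: 1/4·2 = 1/2 ✓; 2 stages ⇒ order 2.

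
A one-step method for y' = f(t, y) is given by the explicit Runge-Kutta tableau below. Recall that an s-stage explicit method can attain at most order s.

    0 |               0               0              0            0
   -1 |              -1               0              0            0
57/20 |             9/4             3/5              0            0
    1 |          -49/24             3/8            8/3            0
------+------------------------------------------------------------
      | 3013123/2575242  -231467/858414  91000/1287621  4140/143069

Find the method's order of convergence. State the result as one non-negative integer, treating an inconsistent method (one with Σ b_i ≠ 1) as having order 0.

b = (3013123/2575242, -231467/858414, 91000/1287621, 4140/143069)
c = (0, -1, 57/20, 1)
Ac = (0, 0, -3/5, 289/40)
Σ b_i: 3013123/2575242·1 + (-231467/858414)·1 + 91000/1287621·1 + 4140/143069·1 = 1 ✓
b·c: (-231467/858414)·(-1) + 91000/1287621·57/20 + 4140/143069·1 = 1/2 ✓
b·c²: (-231467/858414)·1 + 91000/1287621·3249/400 + 4140/143069·1 = 1/3 ✓
b·Ac: 91000/1287621·(-3/5) + 4140/143069·289/40 = 1/6 ✓
b·c³: (-231467/858414)·(-1) + 91000/1287621·185193/8000 + 4140/143069·1 = 6642749/3433656 ≠ 1/4 ⇒ order 3.
b·(c∘Ac): 91000/1287621·(-171/100) + 4140/143069·289/40 = 25243/286138 ≠ 1/8
b·Ac²: 91000/1287621·3/5 + 4140/143069·4407/200 = 2918747/4292070 ≠ 1/12
b·A²c: 4140/143069·(-8/5) = -6624/143069 ≠ 1/24

3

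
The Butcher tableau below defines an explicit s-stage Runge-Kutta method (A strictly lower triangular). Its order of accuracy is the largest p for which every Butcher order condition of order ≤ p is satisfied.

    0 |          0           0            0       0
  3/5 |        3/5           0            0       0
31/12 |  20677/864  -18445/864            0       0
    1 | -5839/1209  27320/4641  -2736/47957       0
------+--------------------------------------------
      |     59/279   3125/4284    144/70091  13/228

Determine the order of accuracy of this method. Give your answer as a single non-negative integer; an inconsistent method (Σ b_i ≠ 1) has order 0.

4

b = (59/279, 3125/4284, 144/70091, 13/228)
c = (0, 3/5, 31/12, 1)
Ac = (0, 0, -3689/288, 44/13)
Σ b_i: 59/279·1 + 3125/4284·1 + 144/70091·1 + 13/228·1 = 1 ✓
b·c: 3125/4284·3/5 + 144/70091·31/12 + 13/228·1 = 1/2 ✓
b·c²: 3125/4284·9/25 + 144/70091·961/144 + 13/228·1 = 1/3 ✓
b·Ac: 144/70091·(-3689/288) + 13/228·44/13 = 1/6 ✓
b·c³: 3125/4284·27/125 + 144/70091·29791/1728 + 13/228·1 = 1/4 ✓
b·(c∘Ac): 144/70091·(-114359/3456) + 13/228·44/13 = 1/8 ✓
b·Ac²: 144/70091·(-3689/480) + 13/228·113/65 = 1/12 ✓
b·A²c: 13/228·19/26 = 1/24 ✓; 4 stages ⇒ order 4.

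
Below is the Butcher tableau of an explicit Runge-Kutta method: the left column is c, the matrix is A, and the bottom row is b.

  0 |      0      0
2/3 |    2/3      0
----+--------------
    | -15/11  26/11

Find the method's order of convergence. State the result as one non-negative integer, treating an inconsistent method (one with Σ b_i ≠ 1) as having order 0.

b = (-15/11, 26/11)
c = (0, 2/3)
Σ b_i: (-15/11)·1 + 26/11·1 = 1 ✓
b·c: 26/11·2/3 = 52/33 ≠ 1/2 ⇒ order 1.

1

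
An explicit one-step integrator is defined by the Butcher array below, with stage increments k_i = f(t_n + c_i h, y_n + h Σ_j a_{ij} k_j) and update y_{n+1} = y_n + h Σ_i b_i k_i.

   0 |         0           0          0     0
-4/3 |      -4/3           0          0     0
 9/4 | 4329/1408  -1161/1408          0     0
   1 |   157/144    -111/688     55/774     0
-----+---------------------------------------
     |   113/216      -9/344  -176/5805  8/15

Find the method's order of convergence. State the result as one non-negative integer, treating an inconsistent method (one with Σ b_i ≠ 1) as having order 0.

b = (113/216, -9/344, -176/5805, 8/15)
c = (0, -4/3, 9/4, 1)
Ac = (0, 0, 387/352, 3/8)
Σ b_i: 113/216·1 + (-9/344)·1 + (-176/5805)·1 + 8/15·1 = 1 ✓
b·c: (-9/344)·(-4/3) + (-176/5805)·9/4 + 8/15·1 = 1/2 ✓
b·c²: (-9/344)·16/9 + (-176/5805)·81/16 + 8/15·1 = 1/3 ✓
b·Ac: (-176/5805)·387/352 + 8/15·3/8 = 1/6 ✓
b·c³: (-9/344)·(-64/27) + (-176/5805)·729/64 + 8/15·1 = 1/4 ✓
b·(c∘Ac): (-176/5805)·3483/1408 + 8/15·3/8 = 1/8 ✓
b·Ac²: (-176/5805)·(-129/88) + 8/15·7/96 = 1/12 ✓
b·A²c: 8/15·5/64 = 1/24 ✓; 4 stages ⇒ order 4.

4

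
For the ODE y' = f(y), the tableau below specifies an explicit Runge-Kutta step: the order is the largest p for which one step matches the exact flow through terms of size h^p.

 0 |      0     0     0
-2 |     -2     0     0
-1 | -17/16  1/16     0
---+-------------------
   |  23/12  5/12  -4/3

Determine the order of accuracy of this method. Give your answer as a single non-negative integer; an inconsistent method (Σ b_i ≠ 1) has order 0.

3

b = (23/12, 5/12, -4/3)
c = (0, -2, -1)
Ac = (0, 0, -1/8)
Σ b_i: 23/12·1 + 5/12·1 + (-4/3)·1 = 1 ✓
b·c: 5/12·(-2) + (-4/3)·(-1) = 1/2 ✓
b·c²: 5/12·4 + (-4/3)·1 = 1/3 ✓
b·Ac: (-4/3)·(-1/8) = 1/6 ✓; 3 stages ⇒ order 3.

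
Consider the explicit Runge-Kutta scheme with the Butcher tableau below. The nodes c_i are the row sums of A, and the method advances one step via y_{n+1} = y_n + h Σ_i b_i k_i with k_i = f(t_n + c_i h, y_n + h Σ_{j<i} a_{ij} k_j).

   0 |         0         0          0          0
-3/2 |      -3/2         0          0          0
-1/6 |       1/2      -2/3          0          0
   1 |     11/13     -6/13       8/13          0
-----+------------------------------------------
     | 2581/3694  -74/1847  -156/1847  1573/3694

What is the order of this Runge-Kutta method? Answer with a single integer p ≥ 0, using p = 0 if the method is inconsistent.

3

b = (2581/3694, -74/1847, -156/1847, 1573/3694)
c = (0, -3/2, -1/6, 1)
Ac = (0, 0, 1, 23/39)
Σ b_i: 2581/3694·1 + (-74/1847)·1 + (-156/1847)·1 + 1573/3694·1 = 1 ✓
b·c: (-74/1847)·(-3/2) + (-156/1847)·(-1/6) + 1573/3694·1 = 1/2 ✓
b·c²: (-74/1847)·9/4 + (-156/1847)·1/36 + 1573/3694·1 = 1/3 ✓
b·Ac: (-156/1847)·1 + 1573/3694·23/39 = 1/6 ✓
b·c³: (-74/1847)·(-27/8) + (-156/1847)·(-1/216) + 1573/3694·1 = 37331/66492 ≠ 1/4 ⇒ order 3.
b·(c∘Ac): (-156/1847)·(-1/6) + 1573/3694·23/39 = 2939/11082 ≠ 1/8
b·Ac²: (-156/1847)·(-3/2) + 1573/3694·(-239/234) = -20495/66492 ≠ 1/12
b·A²c: 1573/3694·8/13 = 484/1847 ≠ 1/24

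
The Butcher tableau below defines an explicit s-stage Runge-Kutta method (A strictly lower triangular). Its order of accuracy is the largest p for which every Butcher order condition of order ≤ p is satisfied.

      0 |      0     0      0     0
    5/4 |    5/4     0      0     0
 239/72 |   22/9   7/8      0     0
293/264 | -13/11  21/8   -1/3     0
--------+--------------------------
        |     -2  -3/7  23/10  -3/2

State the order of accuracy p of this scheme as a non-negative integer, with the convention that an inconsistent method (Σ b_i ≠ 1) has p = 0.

b = (-2, -3/7, 23/10, -3/2)
c = (0, 5/4, 239/72, 293/264)
Ac = (0, 0, 35/32, 1879/864)
Σ b_i: (-2)·1 + (-3/7)·1 + 23/10·1 + (-3/2)·1 = -57/35 ≠ 1 ⇒ order 0.

0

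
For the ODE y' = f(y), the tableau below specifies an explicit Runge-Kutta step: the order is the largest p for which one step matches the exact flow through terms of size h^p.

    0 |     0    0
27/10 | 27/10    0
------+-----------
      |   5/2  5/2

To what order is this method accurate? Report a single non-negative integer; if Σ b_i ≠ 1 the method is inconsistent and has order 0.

0

b = (5/2, 5/2)
c = (0, 27/10)
Σ b_i: 5/2·1 + 5/2·1 = 5 ≠ 1 ⇒ order 0.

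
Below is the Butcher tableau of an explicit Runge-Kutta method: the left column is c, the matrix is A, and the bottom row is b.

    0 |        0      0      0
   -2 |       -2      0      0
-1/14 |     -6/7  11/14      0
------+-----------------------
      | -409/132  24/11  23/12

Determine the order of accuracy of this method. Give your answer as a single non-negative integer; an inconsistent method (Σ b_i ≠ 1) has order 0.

1

b = (-409/132, 24/11, 23/12)
c = (0, -2, -1/14)
Ac = (0, 0, -11/7)
Σ b_i: (-409/132)·1 + 24/11·1 + 23/12·1 = 1 ✓
b·c: 24/11·(-2) + 23/12·(-1/14) = -8317/1848 ≠ 1/2 ⇒ order 1.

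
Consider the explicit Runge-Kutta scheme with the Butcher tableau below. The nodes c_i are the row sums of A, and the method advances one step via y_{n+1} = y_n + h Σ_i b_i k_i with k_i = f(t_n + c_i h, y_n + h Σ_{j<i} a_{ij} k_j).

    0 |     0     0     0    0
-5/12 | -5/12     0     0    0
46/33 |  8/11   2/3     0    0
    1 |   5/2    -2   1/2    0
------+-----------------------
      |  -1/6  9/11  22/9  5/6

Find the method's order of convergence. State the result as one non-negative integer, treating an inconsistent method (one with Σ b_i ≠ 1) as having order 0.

0

b = (-1/6, 9/11, 22/9, 5/6)
c = (0, -5/12, 46/33, 1)
Ac = (0, 0, -5/18, 101/66)
Σ b_i: (-1/6)·1 + 9/11·1 + 22/9·1 + 5/6·1 = 389/99 ≠ 1 ⇒ order 0.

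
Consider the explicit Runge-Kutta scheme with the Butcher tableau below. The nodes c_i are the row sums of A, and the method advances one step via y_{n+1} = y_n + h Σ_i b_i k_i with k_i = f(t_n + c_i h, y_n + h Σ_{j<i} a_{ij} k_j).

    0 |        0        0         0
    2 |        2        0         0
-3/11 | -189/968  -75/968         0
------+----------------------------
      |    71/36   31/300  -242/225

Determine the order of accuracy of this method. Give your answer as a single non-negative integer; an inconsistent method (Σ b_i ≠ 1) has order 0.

b = (71/36, 31/300, -242/225)
c = (0, 2, -3/11)
Ac = (0, 0, -75/484)
Σ b_i: 71/36·1 + 31/300·1 + (-242/225)·1 = 1 ✓
b·c: 31/300·2 + (-242/225)·(-3/11) = 1/2 ✓
b·c²: 31/300·4 + (-242/225)·9/121 = 1/3 ✓
b·Ac: (-242/225)·(-75/484) = 1/6 ✓; 3 stages ⇒ order 3.

3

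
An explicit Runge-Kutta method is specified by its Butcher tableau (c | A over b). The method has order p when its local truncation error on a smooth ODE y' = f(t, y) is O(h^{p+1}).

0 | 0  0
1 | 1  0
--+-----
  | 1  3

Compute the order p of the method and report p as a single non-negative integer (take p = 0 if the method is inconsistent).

0

b = (1, 3)
c = (0, 1)
Σ b_i: 1·1 + 3·1 = 4 ≠ 1 ⇒ order 0.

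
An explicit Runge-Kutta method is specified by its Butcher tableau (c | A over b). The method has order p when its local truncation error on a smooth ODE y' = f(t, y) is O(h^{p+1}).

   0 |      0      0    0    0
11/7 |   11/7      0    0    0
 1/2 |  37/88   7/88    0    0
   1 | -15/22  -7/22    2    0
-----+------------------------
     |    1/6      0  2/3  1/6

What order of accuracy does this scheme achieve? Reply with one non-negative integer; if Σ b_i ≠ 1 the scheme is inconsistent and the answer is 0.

4

b = (1/6, 0, 2/3, 1/6)
c = (0, 11/7, 1/2, 1)
Ac = (0, 0, 1/8, 1/2)
Σ b_i: 1/6·1 + 2/3·1 + 1/6·1 = 1 ✓
b·c: 2/3·1/2 + 1/6·1 = 1/2 ✓
b·c²: 2/3·1/4 + 1/6·1 = 1/3 ✓
b·Ac: 2/3·1/8 + 1/6·1/2 = 1/6 ✓
b·c³: 2/3·1/8 + 1/6·1 = 1/4 ✓
b·(c∘Ac): 2/3·1/16 + 1/6·1/2 = 1/8 ✓
b·Ac²: 2/3·11/56 + 1/6·(-2/7) = 1/12 ✓
b·A²c: 1/6·1/4 = 1/24 ✓; 4 stages ⇒ order 4.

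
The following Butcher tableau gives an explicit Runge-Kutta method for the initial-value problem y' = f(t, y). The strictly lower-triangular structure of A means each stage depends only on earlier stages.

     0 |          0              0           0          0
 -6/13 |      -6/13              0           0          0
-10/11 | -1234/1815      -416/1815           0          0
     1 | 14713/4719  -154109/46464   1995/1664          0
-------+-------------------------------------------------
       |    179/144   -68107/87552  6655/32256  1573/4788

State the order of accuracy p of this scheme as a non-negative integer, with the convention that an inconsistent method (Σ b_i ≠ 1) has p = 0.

4

b = (179/144, -68107/87552, 6655/32256, 1573/4788)
c = (0, -6/13, -10/11, 1)
Ac = (0, 0, 64/605, 1387/3146)
Σ b_i: 179/144·1 + (-68107/87552)·1 + 6655/32256·1 + 1573/4788·1 = 1 ✓
b·c: (-68107/87552)·(-6/13) + 6655/32256·(-10/11) + 1573/4788·1 = 1/2 ✓
b·c²: (-68107/87552)·36/169 + 6655/32256·100/121 + 1573/4788·1 = 1/3 ✓
b·Ac: 6655/32256·64/605 + 1573/4788·1387/3146 = 1/6 ✓
b·c³: (-68107/87552)·(-216/2197) + 6655/32256·(-1000/1331) + 1573/4788·1 = 1/4 ✓
b·(c∘Ac): 6655/32256·(-128/1331) + 1573/4788·1387/3146 = 1/8 ✓
b·Ac²: 6655/32256·(-384/7865) + 1573/4788·5814/20449 = 1/12 ✓
b·A²c: 1573/4788·399/3146 = 1/24 ✓; 4 stages ⇒ order 4.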